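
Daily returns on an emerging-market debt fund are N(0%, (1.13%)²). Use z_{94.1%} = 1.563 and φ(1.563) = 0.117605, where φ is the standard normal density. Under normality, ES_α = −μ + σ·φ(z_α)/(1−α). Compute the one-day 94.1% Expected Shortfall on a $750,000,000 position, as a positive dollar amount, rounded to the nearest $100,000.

Tail multiplier: φ(z)/(1−α) = 0.117605 / 0.059 = 1.993.
ES = 1.13% × 1.993 = 2.252%.
On $750,000,000: 0.02252 × $750,000,000 = $16,890,000.

$16,900,000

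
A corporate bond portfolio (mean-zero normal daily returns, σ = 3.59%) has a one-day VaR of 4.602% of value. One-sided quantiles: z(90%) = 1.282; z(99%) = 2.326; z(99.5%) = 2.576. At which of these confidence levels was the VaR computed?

Implied z = VaR/σ = 4.602 / 3.59 = 1.282.
This matches z(90%) = 1.282.

90%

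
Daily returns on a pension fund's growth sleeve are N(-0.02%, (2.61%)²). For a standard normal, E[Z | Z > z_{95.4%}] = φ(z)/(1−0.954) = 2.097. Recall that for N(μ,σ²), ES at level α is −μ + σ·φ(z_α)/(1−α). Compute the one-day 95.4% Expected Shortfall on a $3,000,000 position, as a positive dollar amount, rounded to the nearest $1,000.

$165,000

ES = −(-0.02%) + 2.61% × 2.097 = 5.493%.
On $3,000,000: 0.05493 × $3,000,000 = $164,790.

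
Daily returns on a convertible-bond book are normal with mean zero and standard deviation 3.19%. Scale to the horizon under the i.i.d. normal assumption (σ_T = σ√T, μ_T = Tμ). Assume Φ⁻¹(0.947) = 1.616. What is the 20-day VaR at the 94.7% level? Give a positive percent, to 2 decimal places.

σ_{20d} = 3.19% × √20 = 14.266%.
VaR = 1.616 × 14.266% = 23.054%.

23.05%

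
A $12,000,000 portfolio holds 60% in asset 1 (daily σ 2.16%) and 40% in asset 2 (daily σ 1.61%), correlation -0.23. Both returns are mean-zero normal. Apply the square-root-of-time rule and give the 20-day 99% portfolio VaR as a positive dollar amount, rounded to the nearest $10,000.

$1,630,000

σ_p = √(0.6²·2.16² + 0.4²·1.61² + 2·-0.23·0.6·0.4·2.16·1.61) = 1.308%.
σ_{20d} = 1.308% × √20 = 5.850%.
z(99%) = 2.326.
VaR = 2.326 × 5.850% = 13.607%; on $12,000,000 that is $1,632,840.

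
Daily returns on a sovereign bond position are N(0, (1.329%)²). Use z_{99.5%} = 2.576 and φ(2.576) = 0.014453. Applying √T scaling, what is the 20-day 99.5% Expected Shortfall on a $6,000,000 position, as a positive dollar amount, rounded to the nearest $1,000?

σ_{20d} = 1.329% × √20 = 5.943%.
ES multiplier = φ(z)/(1−α) = 0.014453/0.005 = 2.891.
ES = 5.943% × 2.891 = 17.181%; on $6,000,000: $1,030,860.

$1,031,000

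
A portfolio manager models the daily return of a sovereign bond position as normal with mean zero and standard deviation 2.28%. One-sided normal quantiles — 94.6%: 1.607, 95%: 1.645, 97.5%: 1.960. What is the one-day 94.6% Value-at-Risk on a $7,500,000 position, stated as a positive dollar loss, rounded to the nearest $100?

$274,800

VaR = z·σ = 1.607 × 2.28% = 3.664%.
On $7,500,000: 0.03664 × $7,500,000 = $274,800.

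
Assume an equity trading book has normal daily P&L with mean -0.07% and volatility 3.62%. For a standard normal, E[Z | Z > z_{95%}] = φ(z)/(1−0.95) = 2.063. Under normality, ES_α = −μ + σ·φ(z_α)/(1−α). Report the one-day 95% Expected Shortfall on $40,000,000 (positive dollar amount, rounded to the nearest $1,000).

ES = −(-0.07%) + 3.62% × 2.063 = 7.538%.
On $40,000,000: 0.07538 × $40,000,000 = $3,015,200.

$3,015,000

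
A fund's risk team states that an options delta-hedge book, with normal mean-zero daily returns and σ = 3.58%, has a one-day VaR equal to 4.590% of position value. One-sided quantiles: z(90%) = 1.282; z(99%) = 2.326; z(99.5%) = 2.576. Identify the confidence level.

Implied z = VaR/σ = 4.590 / 3.58 = 1.282.
This matches z(90%) = 1.282.

90%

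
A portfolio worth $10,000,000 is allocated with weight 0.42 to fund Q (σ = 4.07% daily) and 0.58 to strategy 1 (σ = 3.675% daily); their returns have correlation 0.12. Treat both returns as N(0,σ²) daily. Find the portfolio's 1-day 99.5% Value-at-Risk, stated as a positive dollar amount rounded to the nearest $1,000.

σ_p² = 0.42²·4.07² + 0.58²·3.675² + 2·0.12·0.42·0.58·4.07·3.675 = 8.3398 (%²).
σ_p = √8.3398 = 2.888%.
At 99.5%, z = 2.576.
VaR = 2.576 × 2.888% = 7.439%; on $10,000,000 that is $743,900.

$744,000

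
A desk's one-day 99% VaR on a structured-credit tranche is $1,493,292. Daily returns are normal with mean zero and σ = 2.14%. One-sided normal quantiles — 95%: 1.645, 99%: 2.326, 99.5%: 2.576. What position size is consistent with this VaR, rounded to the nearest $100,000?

$30,000,000

VaR as a fraction of value: z·σ = 2.326 × 2.14% = 4.97764%.
Position = $1,493,292 / 0.0497764 = $30,000,000.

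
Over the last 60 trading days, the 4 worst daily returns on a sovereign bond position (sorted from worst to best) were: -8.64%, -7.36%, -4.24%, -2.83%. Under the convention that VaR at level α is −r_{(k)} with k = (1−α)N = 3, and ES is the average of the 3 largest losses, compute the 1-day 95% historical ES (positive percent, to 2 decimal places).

6.75%

The 3 worst returns sum to -20.24%.
ES = −(-20.24%) / 3 = 6.7466…% ≈ 6.75%.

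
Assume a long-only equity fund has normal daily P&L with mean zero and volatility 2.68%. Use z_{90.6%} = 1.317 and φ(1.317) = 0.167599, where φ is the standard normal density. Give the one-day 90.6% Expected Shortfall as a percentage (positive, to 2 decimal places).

Tail multiplier: φ(z)/(1−α) = 0.167599 / 0.094 = 1.783.
ES = 2.68% × 1.783 = 4.778%.

4.78%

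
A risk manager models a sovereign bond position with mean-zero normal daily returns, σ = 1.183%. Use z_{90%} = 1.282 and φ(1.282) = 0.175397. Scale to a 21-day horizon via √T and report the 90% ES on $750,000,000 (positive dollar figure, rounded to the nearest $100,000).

$71,300,000

σ_{21d} = 1.183% × √21 = 5.421%.
ES multiplier = φ(z)/(1−α) = 0.175397/0.1 = 1.754.
ES = 5.421% × 1.754 = 9.508%; on $750,000,000: $71,310,000.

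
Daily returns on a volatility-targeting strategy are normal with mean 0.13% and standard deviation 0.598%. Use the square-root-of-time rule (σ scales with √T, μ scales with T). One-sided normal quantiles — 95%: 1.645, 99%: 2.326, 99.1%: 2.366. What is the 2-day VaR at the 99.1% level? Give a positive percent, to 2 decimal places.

σ_{2d} = 0.598% × √2 = 0.846%; μ_{2d} = 2 × 0.13% = 0.260%.
VaR = −(0.260%) + 2.366 × 0.846% = 1.742%.

1.74%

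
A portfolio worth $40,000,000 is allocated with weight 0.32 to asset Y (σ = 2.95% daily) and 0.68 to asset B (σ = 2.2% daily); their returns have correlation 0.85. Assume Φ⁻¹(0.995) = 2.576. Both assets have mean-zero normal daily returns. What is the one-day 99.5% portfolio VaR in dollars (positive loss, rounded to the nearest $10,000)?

$2,420,000

σ_p² = 0.32²·2.95² + 0.68²·2.2² + 2·0.85·0.32·0.68·2.95·2.2 = 5.5299 (%²).
σ_p = √5.5299 = 2.352%.
VaR = 2.576 × 2.352% = 6.059%; on $40,000,000 that is $2,423,600.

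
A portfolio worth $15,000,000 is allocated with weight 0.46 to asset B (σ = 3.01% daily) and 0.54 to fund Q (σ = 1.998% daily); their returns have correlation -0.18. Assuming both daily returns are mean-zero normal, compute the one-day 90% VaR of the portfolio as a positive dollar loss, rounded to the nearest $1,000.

σ_p² = 0.46²·3.01² + 0.54²·1.998² + 2·-0.18·0.46·0.54·3.01·1.998 = 2.5434 (%²).
σ_p = √2.5434 = 1.595%.
At 90%, z = 1.282.
VaR = 1.282 × 1.595% = 2.045%; on $15,000,000 that is $306,750.

$307,000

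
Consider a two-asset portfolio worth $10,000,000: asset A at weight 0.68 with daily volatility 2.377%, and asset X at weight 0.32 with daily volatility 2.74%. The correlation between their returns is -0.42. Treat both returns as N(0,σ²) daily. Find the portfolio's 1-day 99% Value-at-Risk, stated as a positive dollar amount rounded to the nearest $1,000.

$344,000

σ_p² = 0.68²·2.377² + 0.32²·2.74² + 2·-0.42·0.68·0.32·2.377·2.74 = 2.1909 (%²).
σ_p = √2.1909 = 1.480%.
At 99%, z = 2.326.
VaR = 2.326 × 1.480% = 3.442%; on $10,000,000 that is $344,200.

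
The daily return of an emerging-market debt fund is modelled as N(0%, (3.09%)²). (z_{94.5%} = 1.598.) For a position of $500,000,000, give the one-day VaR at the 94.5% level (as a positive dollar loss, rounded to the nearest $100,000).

VaR = z·σ = 1.598 × 3.09% = 4.938%.
On $500,000,000: 0.04938 × $500,000,000 = $24,690,000.

$24,700,000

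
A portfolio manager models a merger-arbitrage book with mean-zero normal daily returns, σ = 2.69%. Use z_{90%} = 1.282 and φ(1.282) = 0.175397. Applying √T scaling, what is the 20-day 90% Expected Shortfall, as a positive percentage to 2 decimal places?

21.10%

σ_{20d} = 2.69% × √20 = 12.030%.
ES multiplier = φ(z)/(1−α) = 0.175397/0.1 = 1.754.
ES = 12.030% × 1.754 = 21.101%.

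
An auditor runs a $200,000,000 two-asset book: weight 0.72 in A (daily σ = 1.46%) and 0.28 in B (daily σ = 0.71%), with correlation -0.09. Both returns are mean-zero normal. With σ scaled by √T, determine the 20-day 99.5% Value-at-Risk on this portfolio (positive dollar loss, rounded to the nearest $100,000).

σ_p = √(0.72²·1.46² + 0.28²·0.71² + 2·-0.09·0.72·0.28·1.46·0.71) = 1.052%.
σ_{20d} = 1.052% × √20 = 4.705%.
z(99.5%) = 2.576.
VaR = 2.576 × 4.705% = 12.120%; on $200,000,000 that is $24,240,000.

$24,200,000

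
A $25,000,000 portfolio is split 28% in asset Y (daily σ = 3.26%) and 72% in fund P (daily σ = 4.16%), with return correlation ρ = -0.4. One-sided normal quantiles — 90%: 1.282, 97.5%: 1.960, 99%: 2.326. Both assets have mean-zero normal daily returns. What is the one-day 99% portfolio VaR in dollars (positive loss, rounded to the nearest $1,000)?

σ_p² = 0.28²·3.26² + 0.72²·4.16² + 2·-0.4·0.28·0.72·3.26·4.16 = 7.6172 (%²).
σ_p = √7.6172 = 2.760%.
VaR = 2.326 × 2.760% = 6.420%; on $25,000,000 that is $1,605,000.

$1,605,000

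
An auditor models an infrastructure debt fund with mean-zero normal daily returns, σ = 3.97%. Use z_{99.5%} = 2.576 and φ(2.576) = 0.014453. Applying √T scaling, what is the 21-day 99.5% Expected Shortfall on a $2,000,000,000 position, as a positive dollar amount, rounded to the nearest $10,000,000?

σ_{21d} = 3.97% × √21 = 18.193%.
ES multiplier = φ(z)/(1−α) = 0.014453/0.005 = 2.891.
ES = 18.193% × 2.891 = 52.596%; on $2,000,000,000: $1,051,920,000.

$1,050,000,000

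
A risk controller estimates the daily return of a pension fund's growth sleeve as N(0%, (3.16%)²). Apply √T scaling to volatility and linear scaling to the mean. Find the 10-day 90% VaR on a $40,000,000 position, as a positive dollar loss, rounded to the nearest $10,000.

At 90%, z = 1.282.
σ_{10d} = 3.16% × √10 = 9.993%.
VaR = 1.282 × 9.993% = 12.811%.
On $40,000,000: 0.12811 × $40,000,000 = $5,124,400.

$5,120,000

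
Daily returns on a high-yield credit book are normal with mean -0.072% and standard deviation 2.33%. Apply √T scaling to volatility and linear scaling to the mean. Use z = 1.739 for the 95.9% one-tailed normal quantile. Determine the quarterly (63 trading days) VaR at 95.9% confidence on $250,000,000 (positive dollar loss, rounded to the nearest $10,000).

σ_{63d} = 2.33% × √63 = 18.494%; μ_{63d} = 63 × -0.072% = -4.536%.
VaR = −(-4.536%) + 1.739 × 18.494% = 36.697%.
On $250,000,000: 0.36697 × $250,000,000 = $91,742,500.

$91,740,000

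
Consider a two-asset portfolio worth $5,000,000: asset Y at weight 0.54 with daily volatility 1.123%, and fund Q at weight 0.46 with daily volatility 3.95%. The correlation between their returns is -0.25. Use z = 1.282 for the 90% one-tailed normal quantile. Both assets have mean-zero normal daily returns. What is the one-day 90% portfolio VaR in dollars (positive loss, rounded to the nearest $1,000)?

σ_p² = 0.54²·1.123² + 0.46²·3.95² + 2·-0.25·0.54·0.46·1.123·3.95 = 3.1183 (%²).
σ_p = √3.1183 = 1.766%.
VaR = 1.282 × 1.766% = 2.264%; on $5,000,000 that is $113,200.

$113,000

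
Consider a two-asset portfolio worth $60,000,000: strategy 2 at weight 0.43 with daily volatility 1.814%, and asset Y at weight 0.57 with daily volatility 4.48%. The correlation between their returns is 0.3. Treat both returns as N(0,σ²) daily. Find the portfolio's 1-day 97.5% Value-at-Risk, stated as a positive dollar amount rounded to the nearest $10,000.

$3,390,000

σ_p² = 0.43²·1.814² + 0.57²·4.48² + 2·0.3·0.43·0.57·1.814·4.48 = 8.3244 (%²).
σ_p = √8.3244 = 2.885%.
At 97.5%, z = 1.960.
VaR = 1.960 × 2.885% = 5.655%; on $60,000,000 that is $3,393,000.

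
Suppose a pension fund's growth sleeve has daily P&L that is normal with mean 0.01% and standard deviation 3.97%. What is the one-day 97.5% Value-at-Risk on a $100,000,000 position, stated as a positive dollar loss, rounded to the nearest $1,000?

At 97.5% one-sided, z = 1.960.
VaR = −μ + z·σ = −(0.01%) + 1.960 × 3.97% = 7.771%.
On $100,000,000: 0.07771 × $100,000,000 = $7,771,000.

$7,771,000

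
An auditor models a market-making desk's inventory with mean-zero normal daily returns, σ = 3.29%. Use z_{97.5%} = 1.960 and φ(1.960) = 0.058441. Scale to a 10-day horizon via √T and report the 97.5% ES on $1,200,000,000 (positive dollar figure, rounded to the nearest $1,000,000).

$292,000,000

σ_{10d} = 3.29% × √10 = 10.404%.
ES multiplier = φ(z)/(1−α) = 0.058441/0.025 = 2.338.
ES = 10.404% × 2.338 = 24.325%; on $1,200,000,000: $291,900,000.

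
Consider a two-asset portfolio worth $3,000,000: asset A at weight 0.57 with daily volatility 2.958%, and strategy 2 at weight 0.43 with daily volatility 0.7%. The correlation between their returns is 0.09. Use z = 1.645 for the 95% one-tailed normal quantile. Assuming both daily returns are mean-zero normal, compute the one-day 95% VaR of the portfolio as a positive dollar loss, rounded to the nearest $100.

σ_p² = 0.57²·2.958² + 0.43²·0.7² + 2·0.09·0.57·0.43·2.958·0.7 = 3.0248 (%²).
σ_p = √3.0248 = 1.739%.
VaR = 1.645 × 1.739% = 2.861%; on $3,000,000 that is $85,830.

$85,800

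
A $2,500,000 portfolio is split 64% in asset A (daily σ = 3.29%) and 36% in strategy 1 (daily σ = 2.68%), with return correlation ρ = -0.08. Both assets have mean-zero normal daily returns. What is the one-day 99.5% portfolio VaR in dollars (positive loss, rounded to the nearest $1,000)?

$145,000

σ_p² = 0.64²·3.29² + 0.36²·2.68² + 2·-0.08·0.64·0.36·3.29·2.68 = 5.0394 (%²).
σ_p = √5.0394 = 2.245%.
At 99.5%, z = 2.576.
VaR = 2.576 × 2.245% = 5.783%; on $2,500,000 that is $144,575.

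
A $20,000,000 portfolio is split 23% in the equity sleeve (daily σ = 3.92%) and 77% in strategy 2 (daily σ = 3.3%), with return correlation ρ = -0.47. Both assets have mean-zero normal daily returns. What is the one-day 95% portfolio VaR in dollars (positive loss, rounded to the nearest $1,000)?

σ_p² = 0.23²·3.92² + 0.77²·3.3² + 2·-0.47·0.23·0.77·3.92·3.3 = 5.1161 (%²).
σ_p = √5.1161 = 2.262%.
At 95%, z = 1.645.
VaR = 1.645 × 2.262% = 3.721%; on $20,000,000 that is $744,200.

$744,000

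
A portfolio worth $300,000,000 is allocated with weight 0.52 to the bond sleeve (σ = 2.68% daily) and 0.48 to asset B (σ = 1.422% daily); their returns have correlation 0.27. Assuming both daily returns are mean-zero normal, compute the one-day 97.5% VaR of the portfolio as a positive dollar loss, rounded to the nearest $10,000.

σ_p² = 0.52²·2.68² + 0.48²·1.422² + 2·0.27·0.52·0.48·2.68·1.422 = 2.9217 (%²).
σ_p = √2.9217 = 1.709%.
At 97.5%, z = 1.960.
VaR = 1.960 × 1.709% = 3.350%; on $300,000,000 that is $10,050,000.

$10,050,000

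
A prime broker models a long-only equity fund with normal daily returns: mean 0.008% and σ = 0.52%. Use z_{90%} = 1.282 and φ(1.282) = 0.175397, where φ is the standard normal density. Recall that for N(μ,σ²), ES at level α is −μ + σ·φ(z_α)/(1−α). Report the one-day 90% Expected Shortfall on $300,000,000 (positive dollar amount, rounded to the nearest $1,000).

Tail multiplier: φ(z)/(1−α) = 0.175397 / 0.1 = 1.754.
ES = −(0.008%) + 0.52% × 1.754 = 0.904%.
On $300,000,000: 0.00904 × $300,000,000 = $2,712,000.

$2,712,000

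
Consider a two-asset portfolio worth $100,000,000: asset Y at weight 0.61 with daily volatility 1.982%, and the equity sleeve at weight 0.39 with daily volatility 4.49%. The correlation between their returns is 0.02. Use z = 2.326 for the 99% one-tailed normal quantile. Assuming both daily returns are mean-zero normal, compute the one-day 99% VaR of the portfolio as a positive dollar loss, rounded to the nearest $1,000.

σ_p² = 0.61²·1.982² + 0.39²·4.49² + 2·0.02·0.61·0.39·1.982·4.49 = 4.6128 (%²).
σ_p = √4.6128 = 2.148%.
VaR = 2.326 × 2.148% = 4.996%; on $100,000,000 that is $4,996,000.

$4,996,000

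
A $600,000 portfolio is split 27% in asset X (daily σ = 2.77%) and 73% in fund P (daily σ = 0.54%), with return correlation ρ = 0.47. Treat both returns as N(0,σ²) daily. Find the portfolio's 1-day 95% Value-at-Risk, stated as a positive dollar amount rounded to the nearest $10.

σ_p² = 0.27²·2.77² + 0.73²·0.54² + 2·0.47·0.27·0.73·2.77·0.54 = 0.9919 (%²).
σ_p = √0.9919 = 0.996%.
At 95%, z = 1.645.
VaR = 1.645 × 0.996% = 1.638%; on $600,000 that is $9,828.

$9,830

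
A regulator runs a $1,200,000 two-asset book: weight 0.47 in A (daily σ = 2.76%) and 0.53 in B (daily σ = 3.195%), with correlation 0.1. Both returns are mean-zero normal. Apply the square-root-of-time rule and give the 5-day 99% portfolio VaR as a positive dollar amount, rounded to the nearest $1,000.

σ_p = √(0.47²·2.76² + 0.53²·3.195² + 2·0.1·0.47·0.53·2.76·3.195) = 2.234%.
σ_{5d} = 2.234% × √5 = 4.995%.
z(99%) = 2.326.
VaR = 2.326 × 4.995% = 11.618%; on $1,200,000 that is $139,416.

$139,000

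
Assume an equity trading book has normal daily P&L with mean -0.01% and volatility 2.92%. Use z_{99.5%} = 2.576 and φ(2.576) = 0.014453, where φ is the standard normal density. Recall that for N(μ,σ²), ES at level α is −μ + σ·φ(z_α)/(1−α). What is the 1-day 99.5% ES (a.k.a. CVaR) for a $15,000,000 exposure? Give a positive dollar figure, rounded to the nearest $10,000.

Tail multiplier: φ(z)/(1−α) = 0.014453 / 0.005 = 2.891.
ES = −(-0.01%) + 2.92% × 2.891 = 8.452%.
On $15,000,000: 0.08452 × $15,000,000 = $1,267,800.

$1,270,000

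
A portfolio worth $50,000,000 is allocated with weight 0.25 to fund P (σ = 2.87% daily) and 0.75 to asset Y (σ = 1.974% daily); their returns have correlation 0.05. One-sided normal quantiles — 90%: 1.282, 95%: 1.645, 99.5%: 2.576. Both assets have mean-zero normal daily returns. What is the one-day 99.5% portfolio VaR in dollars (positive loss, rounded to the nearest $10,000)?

$2,160,000

σ_p² = 0.25²·2.87² + 0.75²·1.974² + 2·0.05·0.25·0.75·2.87·1.974 = 2.8129 (%²).
σ_p = √2.8129 = 1.677%.
VaR = 2.576 × 1.677% = 4.320%; on $50,000,000 that is $2,160,000.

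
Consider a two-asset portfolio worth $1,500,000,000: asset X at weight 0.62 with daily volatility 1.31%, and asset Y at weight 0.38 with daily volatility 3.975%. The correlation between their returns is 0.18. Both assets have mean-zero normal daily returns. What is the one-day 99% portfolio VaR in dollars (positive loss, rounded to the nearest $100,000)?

σ_p² = 0.62²·1.31² + 0.38²·3.975² + 2·0.18·0.62·0.38·1.31·3.975 = 3.3829 (%²).
σ_p = √3.3829 = 1.839%.
At 99%, z = 2.326.
VaR = 2.326 × 1.839% = 4.278%; on $1,500,000,000 that is $64,170,000.

$64,200,000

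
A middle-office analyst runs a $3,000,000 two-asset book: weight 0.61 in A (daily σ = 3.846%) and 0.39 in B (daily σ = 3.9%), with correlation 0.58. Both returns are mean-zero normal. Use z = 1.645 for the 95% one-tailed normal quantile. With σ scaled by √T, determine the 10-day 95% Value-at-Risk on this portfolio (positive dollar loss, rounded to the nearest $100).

σ_p = √(0.61²·3.846² + 0.39²·3.9² + 2·0.58·0.61·0.39·3.846·3.9) = 3.458%.
σ_{10d} = 3.458% × √10 = 10.935%.
VaR = 1.645 × 10.935% = 17.988%; on $3,000,000 that is $539,640.

$539,600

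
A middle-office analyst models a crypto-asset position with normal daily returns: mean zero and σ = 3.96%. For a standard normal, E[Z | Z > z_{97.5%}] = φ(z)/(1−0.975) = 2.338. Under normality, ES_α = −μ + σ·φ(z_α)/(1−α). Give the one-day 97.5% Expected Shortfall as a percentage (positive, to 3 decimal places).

9.258%

ES = 3.96% × 2.338 = 9.258%.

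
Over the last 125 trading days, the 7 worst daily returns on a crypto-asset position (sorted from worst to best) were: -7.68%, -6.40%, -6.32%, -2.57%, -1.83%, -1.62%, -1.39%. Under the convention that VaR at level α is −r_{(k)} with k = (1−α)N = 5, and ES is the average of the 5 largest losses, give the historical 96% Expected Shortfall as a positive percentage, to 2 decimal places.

The 5 worst returns sum to -24.80%.
ES = −(-24.80%) / 5 = 4.96%.

4.96%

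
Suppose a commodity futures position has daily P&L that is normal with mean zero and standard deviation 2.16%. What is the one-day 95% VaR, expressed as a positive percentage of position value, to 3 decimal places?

At 95% one-sided, z = 1.645.
VaR = z·σ = 1.645 × 2.16% = 3.553%.

3.553%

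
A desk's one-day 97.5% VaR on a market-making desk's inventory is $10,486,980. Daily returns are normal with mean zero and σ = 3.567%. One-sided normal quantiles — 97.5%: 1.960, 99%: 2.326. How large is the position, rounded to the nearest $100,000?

$150,000,000

VaR as a fraction of value: z·σ = 1.960 × 3.567% = 6.99132%.
Position = $10,486,980 / 0.0699132 = $150,000,000.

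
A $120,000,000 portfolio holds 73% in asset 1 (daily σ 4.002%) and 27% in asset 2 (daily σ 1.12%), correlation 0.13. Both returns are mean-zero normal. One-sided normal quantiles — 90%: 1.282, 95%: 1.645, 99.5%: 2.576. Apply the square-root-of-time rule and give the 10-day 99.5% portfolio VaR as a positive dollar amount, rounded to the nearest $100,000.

σ_p = √(0.73²·4.002² + 0.27²·1.12² + 2·0.13·0.73·0.27·4.002·1.12) = 2.976%.
σ_{10d} = 2.976% × √10 = 9.411%.
VaR = 2.576 × 9.411% = 24.243%; on $120,000,000 that is $29,091,600.

$29,100,000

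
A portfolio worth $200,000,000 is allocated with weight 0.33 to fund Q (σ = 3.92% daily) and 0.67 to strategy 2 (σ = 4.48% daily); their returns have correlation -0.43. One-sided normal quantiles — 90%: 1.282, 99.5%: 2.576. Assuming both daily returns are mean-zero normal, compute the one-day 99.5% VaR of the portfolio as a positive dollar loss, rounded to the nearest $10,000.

σ_p² = 0.33²·3.92² + 0.67²·4.48² + 2·-0.43·0.33·0.67·3.92·4.48 = 7.3437 (%²).
σ_p = √7.3437 = 2.710%.
VaR = 2.576 × 2.710% = 6.981%; on $200,000,000 that is $13,962,000.

$13,960,000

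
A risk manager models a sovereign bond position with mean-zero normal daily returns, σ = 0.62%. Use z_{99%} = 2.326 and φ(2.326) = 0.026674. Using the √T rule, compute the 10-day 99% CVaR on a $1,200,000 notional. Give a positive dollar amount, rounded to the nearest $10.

$62,760

σ_{10d} = 0.62% × √10 = 1.961%.
ES multiplier = φ(z)/(1−α) = 0.026674/0.01 = 2.667.
ES = 1.961% × 2.667 = 5.230%; on $1,200,000: $62,760.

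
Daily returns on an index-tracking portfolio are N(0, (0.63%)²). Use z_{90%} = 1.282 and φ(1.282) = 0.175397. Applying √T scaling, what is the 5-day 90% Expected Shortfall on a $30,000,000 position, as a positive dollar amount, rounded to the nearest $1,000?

$741,000

σ_{5d} = 0.63% × √5 = 1.409%.
ES multiplier = φ(z)/(1−α) = 0.175397/0.1 = 1.754.
ES = 1.409% × 1.754 = 2.471%; on $30,000,000: $741,300.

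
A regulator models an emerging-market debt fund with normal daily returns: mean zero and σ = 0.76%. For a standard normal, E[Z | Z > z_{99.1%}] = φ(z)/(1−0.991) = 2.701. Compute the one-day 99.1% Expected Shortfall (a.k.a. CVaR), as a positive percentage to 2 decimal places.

2.05%

ES = 0.76% × 2.701 = 2.053%.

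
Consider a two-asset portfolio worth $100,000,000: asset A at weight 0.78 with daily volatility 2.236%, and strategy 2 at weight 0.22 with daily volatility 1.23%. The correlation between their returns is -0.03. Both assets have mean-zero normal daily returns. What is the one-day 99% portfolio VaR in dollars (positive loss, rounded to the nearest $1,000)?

σ_p² = 0.78²·2.236² + 0.22²·1.23² + 2·-0.03·0.78·0.22·2.236·1.23 = 3.0867 (%²).
σ_p = √3.0867 = 1.757%.
At 99%, z = 2.326.
VaR = 2.326 × 1.757% = 4.087%; on $100,000,000 that is $4,087,000.

$4,087,000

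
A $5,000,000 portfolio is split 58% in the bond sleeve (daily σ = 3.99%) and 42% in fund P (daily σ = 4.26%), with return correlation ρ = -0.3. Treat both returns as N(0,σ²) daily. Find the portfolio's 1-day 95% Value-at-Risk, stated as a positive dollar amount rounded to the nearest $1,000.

σ_p² = 0.58²·3.99² + 0.42²·4.26² + 2·-0.3·0.58·0.42·3.99·4.26 = 6.0724 (%²).
σ_p = √6.0724 = 2.464%.
At 95%, z = 1.645.
VaR = 1.645 × 2.464% = 4.053%; on $5,000,000 that is $202,650.

$203,000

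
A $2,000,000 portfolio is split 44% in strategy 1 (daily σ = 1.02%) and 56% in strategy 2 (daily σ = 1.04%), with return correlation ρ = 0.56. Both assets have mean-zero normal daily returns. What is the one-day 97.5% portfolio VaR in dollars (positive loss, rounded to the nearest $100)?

$35,800

σ_p² = 0.44²·1.02² + 0.56²·1.04² + 2·0.56·0.44·0.56·1.02·1.04 = 0.8334 (%²).
σ_p = √0.8334 = 0.913%.
At 97.5%, z = 1.960.
VaR = 1.960 × 0.913% = 1.789%; on $2,000,000 that is $35,780.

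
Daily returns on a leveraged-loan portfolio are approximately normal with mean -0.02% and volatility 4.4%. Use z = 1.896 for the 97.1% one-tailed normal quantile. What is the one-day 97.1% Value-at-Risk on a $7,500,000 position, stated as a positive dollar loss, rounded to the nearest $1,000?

$627,000

VaR = −μ + z·σ = −(-0.02%) + 1.896 × 4.4% = 8.362%.
On $7,500,000: 0.08362 × $7,500,000 = $627,150.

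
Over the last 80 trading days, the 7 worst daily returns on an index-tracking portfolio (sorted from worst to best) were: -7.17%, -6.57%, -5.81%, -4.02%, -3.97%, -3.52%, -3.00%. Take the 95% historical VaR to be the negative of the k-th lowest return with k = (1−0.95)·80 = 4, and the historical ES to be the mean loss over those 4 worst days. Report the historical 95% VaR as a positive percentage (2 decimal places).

4.02%

k = 4; the 4th lowest return is -4.02%, so VaR = 4.02%.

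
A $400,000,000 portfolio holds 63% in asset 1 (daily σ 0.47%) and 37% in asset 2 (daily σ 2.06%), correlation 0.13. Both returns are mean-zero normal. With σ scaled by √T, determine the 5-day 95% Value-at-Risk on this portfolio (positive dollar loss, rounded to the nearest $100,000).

σ_p = √(0.63²·0.47² + 0.37²·2.06² + 2·0.13·0.63·0.37·0.47·2.06) = 0.853%.
σ_{5d} = 0.853% × √5 = 1.907%.
z(95%) = 1.645.
VaR = 1.645 × 1.907% = 3.137%; on $400,000,000 that is $12,548,000.

$12,500,000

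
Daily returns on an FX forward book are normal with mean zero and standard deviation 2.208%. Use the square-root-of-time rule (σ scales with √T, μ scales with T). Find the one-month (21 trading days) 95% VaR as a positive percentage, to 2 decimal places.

At 95%, z = 1.645.
σ_{21d} = 2.208% × √21 = 10.118%.
VaR = 1.645 × 10.118% = 16.644%.

16.64%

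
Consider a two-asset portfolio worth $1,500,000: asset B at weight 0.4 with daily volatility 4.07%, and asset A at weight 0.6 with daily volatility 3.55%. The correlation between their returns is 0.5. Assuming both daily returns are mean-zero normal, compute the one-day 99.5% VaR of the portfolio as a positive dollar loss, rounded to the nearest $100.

σ_p² = 0.4²·4.07² + 0.6²·3.55² + 2·0.5·0.4·0.6·4.07·3.55 = 10.6549 (%²).
σ_p = √10.6549 = 3.264%.
At 99.5%, z = 2.576.
VaR = 2.576 × 3.264% = 8.408%; on $1,500,000 that is $126,120.

$126,100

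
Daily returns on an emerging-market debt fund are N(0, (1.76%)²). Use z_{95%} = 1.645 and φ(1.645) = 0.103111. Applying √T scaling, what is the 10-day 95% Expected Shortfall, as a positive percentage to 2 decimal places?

σ_{10d} = 1.76% × √10 = 5.566%.
ES multiplier = φ(z)/(1−α) = 0.103111/0.05 = 2.062.
ES = 5.566% × 2.062 = 11.477%.

11.48%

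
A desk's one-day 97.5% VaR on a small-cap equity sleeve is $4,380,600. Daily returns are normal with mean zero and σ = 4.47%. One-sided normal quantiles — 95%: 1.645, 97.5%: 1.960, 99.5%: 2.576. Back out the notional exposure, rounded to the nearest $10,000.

$50,000,000

VaR as a fraction of value: z·σ = 1.960 × 4.47% = 8.7612%.
Position = $4,380,600 / 0.087612 = $50,000,000.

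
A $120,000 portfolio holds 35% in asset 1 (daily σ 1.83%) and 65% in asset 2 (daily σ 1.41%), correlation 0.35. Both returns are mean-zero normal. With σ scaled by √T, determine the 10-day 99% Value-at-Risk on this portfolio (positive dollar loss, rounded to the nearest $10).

σ_p = √(0.35²·1.83² + 0.65²·1.41² + 2·0.35·0.35·0.65·1.83·1.41) = 1.289%.
σ_{10d} = 1.289% × √10 = 4.076%.
z(99%) = 2.326.
VaR = 2.326 × 4.076% = 9.481%; on $120,000 that is $11,377.

$11,380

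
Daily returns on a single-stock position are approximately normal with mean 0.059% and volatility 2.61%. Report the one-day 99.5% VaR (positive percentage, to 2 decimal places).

6.66%

At 99.5% one-sided, z = 2.576.
VaR = −μ + z·σ = −(0.059%) + 2.576 × 2.61% = 6.664%.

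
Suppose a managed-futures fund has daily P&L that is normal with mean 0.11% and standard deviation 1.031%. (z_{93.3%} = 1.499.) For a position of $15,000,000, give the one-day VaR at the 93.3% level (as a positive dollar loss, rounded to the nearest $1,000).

VaR = −μ + z·σ = −(0.11%) + 1.499 × 1.031% = 1.435%.
On $15,000,000: 0.01435 × $15,000,000 = $215,250.

$215,000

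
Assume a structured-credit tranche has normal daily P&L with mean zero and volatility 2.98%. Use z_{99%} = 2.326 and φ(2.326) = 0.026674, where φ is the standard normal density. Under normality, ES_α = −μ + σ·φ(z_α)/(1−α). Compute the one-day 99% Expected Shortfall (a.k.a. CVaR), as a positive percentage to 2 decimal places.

Tail multiplier: φ(z)/(1−α) = 0.026674 / 0.01 = 2.667.
ES = 2.98% × 2.667 = 7.948%.

7.95%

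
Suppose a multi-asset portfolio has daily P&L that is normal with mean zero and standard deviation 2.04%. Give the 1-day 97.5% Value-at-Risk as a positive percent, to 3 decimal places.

At 97.5% one-sided, z = 1.960.
VaR = z·σ = 1.960 × 2.04% = 3.998%.

3.998%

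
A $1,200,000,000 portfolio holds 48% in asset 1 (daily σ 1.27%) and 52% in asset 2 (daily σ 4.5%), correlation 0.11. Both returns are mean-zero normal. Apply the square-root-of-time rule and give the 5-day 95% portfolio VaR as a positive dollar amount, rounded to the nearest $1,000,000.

$110,000,000

σ_p = √(0.48²·1.27² + 0.52²·4.5² + 2·0.11·0.48·0.52·1.27·4.5) = 2.482%.
σ_{5d} = 2.482% × √5 = 5.550%.
z(95%) = 1.645.
VaR = 1.645 × 5.550% = 9.130%; on $1,200,000,000 that is $109,560,000.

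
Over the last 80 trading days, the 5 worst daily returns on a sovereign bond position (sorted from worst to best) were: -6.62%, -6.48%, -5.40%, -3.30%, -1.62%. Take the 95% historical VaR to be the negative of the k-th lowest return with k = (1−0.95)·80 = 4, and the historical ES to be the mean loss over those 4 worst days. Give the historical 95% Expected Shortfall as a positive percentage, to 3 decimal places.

The 4 worst returns sum to -21.80%.
ES = −(-21.80%) / 4 = 5.45% ≈ 5.450%.

5.450%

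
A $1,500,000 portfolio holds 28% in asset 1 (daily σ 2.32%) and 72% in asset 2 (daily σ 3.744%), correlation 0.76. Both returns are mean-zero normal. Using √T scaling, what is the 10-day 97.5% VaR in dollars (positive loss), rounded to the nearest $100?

σ_p = √(0.28²·2.32² + 0.72²·3.744² + 2·0.76·0.28·0.72·2.32·3.744) = 3.217%.
σ_{10d} = 3.217% × √10 = 10.173%.
z(97.5%) = 1.960.
VaR = 1.960 × 10.173% = 19.939%; on $1,500,000 that is $299,085.

$299,100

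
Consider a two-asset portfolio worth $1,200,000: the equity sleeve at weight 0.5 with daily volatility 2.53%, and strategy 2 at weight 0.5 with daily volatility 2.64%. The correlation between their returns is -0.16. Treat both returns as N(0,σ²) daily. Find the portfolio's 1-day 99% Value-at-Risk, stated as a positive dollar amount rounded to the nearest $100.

$46,800

σ_p² = 0.5²·2.53² + 0.5²·2.64² + 2·-0.16·0.5·0.5·2.53·2.64 = 2.8083 (%²).
σ_p = √2.8083 = 1.676%.
At 99%, z = 2.326.
VaR = 2.326 × 1.676% = 3.898%; on $1,200,000 that is $46,776.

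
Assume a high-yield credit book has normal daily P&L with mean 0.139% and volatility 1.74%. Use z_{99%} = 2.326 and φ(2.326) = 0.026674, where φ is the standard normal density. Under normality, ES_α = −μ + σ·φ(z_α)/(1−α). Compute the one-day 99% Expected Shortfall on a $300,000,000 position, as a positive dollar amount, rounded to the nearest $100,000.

Tail multiplier: φ(z)/(1−α) = 0.026674 / 0.01 = 2.667.
ES = −(0.139%) + 1.74% × 2.667 = 4.502%.
On $300,000,000: 0.04502 × $300,000,000 = $13,506,000.

$13,500,000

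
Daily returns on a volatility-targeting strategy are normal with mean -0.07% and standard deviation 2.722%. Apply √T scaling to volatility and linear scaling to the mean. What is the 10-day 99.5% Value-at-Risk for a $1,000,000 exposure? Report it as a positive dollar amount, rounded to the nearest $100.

At 99.5%, z = 2.576.
σ_{10d} = 2.722% × √10 = 8.608%; μ_{10d} = 10 × -0.07% = -0.700%.
VaR = −(-0.700%) + 2.576 × 8.608% = 22.874%.
On $1,000,000: 0.22874 × $1,000,000 = $228,740.

$228,700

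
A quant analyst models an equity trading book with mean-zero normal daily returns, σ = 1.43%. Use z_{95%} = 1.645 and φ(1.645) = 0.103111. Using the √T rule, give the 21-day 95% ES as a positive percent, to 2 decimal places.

13.51%

σ_{21d} = 1.43% × √21 = 6.553%.
ES multiplier = φ(z)/(1−α) = 0.103111/0.05 = 2.062.
ES = 6.553% × 2.062 = 13.512%.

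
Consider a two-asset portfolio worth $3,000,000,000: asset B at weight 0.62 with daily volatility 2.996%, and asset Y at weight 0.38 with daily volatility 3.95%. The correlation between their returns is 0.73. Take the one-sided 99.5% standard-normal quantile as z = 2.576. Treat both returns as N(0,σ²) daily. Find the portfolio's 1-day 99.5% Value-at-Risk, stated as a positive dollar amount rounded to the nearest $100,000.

σ_p² = 0.62²·2.996² + 0.38²·3.95² + 2·0.73·0.62·0.38·2.996·3.95 = 9.7741 (%²).
σ_p = √9.7741 = 3.126%.
VaR = 2.576 × 3.126% = 8.053%; on $3,000,000,000 that is $241,590,000.

$241,600,000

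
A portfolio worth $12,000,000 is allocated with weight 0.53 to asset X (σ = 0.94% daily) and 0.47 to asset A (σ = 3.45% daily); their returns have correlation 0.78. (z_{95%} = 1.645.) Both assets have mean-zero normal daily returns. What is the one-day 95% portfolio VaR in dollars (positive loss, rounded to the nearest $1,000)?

$402,000

σ_p² = 0.53²·0.94² + 0.47²·3.45² + 2·0.78·0.53·0.47·0.94·3.45 = 4.1377 (%²).
σ_p = √4.1377 = 2.034%.
VaR = 1.645 × 2.034% = 3.346%; on $12,000,000 that is $401,520.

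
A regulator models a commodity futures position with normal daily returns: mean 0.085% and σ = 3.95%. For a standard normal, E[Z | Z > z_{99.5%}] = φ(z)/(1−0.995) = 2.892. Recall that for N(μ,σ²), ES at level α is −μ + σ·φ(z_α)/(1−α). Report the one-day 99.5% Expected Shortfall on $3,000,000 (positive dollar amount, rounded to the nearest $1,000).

$340,000

ES = −(0.085%) + 3.95% × 2.892 = 11.338%.
On $3,000,000: 0.11338 × $3,000,000 = $340,140.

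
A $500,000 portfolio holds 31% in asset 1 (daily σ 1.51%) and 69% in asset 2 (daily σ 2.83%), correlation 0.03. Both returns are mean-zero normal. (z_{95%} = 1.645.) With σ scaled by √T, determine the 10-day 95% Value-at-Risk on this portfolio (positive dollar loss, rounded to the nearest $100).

σ_p = √(0.31²·1.51² + 0.69²·2.83² + 2·0.03·0.31·0.69·1.51·2.83) = 2.022%.
σ_{10d} = 2.022% × √10 = 6.394%.
VaR = 1.645 × 6.394% = 10.518%; on $500,000 that is $52,590.

$52,600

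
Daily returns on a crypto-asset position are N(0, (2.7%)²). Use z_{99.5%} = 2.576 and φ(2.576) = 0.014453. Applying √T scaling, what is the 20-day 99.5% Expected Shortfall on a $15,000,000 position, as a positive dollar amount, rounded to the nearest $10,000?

σ_{20d} = 2.7% × √20 = 12.075%.
ES multiplier = φ(z)/(1−α) = 0.014453/0.005 = 2.891.
ES = 12.075% × 2.891 = 34.909%; on $15,000,000: $5,236,350.

$5,240,000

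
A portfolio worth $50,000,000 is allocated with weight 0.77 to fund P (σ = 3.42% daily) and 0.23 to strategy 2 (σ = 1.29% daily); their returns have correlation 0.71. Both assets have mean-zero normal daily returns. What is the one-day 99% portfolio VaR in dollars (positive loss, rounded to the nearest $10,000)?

σ_p² = 0.77²·3.42² + 0.23²·1.29² + 2·0.71·0.77·0.23·3.42·1.29 = 8.1323 (%²).
σ_p = √8.1323 = 2.852%.
At 99%, z = 2.326.
VaR = 2.326 × 2.852% = 6.634%; on $50,000,000 that is $3,317,000.

$3,320,000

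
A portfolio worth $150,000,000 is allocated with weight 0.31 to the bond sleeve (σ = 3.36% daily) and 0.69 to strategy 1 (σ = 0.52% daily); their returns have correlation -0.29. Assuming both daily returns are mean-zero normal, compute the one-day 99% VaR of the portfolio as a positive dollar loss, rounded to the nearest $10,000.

σ_p² = 0.31²·3.36² + 0.69²·0.52² + 2·-0.29·0.31·0.69·3.36·0.52 = 0.9969 (%²).
σ_p = √0.9969 = 0.998%.
At 99%, z = 2.326.
VaR = 2.326 × 0.998% = 2.321%; on $150,000,000 that is $3,481,500.

$3,480,000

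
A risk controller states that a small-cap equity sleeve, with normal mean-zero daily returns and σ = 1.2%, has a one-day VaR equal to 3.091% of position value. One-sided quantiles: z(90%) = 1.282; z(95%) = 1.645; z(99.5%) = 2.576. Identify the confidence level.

Implied z = VaR/σ = 3.091 / 1.2 = 2.576.
This matches z(99.5%) = 2.576.

99.5%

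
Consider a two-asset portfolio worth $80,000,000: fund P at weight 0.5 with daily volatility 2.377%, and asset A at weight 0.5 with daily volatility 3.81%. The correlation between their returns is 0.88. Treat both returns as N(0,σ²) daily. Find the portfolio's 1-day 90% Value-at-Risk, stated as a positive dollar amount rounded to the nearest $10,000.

σ_p² = 0.5²·2.377² + 0.5²·3.81² + 2·0.88·0.5·0.5·2.377·3.81 = 9.0264 (%²).
σ_p = √9.0264 = 3.004%.
At 90%, z = 1.282.
VaR = 1.282 × 3.004% = 3.851%; on $80,000,000 that is $3,080,800.

$3,080,000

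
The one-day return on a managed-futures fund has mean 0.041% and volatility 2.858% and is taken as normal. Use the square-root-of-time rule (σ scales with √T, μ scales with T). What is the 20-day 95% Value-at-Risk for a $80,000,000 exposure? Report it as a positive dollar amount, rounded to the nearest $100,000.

At 95%, z = 1.645.
σ_{20d} = 2.858% × √20 = 12.781%; μ_{20d} = 20 × 0.041% = 0.820%.
VaR = −(0.820%) + 1.645 × 12.781% = 20.205%.
On $80,000,000: 0.20205 × $80,000,000 = $16,164,000.

$16,200,000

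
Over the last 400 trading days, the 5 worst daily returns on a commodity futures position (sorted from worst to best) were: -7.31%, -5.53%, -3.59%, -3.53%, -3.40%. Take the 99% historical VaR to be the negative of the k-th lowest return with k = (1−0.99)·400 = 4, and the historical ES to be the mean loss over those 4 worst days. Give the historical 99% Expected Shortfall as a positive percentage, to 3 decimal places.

4.990%

The 4 worst returns sum to -19.96%.
ES = −(-19.96%) / 4 = 4.99% ≈ 4.990%.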